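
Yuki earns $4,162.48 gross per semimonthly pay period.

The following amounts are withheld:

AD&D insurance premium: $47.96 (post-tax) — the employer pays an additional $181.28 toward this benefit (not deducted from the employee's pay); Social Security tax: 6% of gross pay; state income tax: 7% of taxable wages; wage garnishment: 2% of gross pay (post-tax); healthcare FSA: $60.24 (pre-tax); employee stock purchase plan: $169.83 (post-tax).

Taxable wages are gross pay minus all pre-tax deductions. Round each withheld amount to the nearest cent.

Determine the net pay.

Healthcare FSA: $60.24
Taxable wages = $4,162.48 − $60.24 = $4,102.24
State income tax: $4,102.24 × 0.07 = $287.16
Social Security tax: $4,162.48 × 0.06 = $249.75
Employee stock purchase plan: $169.83
AD&D insurance premium: $47.96
Wage garnishment: $4,162.48 × 0.02 = $83.25
(Employer's $181.28 toward AD&D insurance premium is not withheld from the employee.)
Total deductions = $60.24 + $287.16 + $249.75 + $169.83 + $47.96 + $83.25 = $898.19
Net pay = $4,162.48 − $898.19 = $3,264.29

$3,264.29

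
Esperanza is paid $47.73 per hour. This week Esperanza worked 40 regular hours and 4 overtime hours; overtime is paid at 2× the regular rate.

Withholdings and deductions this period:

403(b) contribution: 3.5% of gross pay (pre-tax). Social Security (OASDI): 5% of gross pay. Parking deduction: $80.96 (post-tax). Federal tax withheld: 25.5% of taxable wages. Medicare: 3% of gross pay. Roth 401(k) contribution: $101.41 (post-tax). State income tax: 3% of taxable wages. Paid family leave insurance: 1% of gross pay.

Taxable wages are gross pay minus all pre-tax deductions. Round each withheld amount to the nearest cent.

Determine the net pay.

$1,192.19

Regular pay: 40 × $47.73 = $1,909.20
Overtime pay: 4 × $47.73 × 2 = $381.84
Gross pay = $1,909.20 + $381.84 = $2,291.04
403(b) contribution: $2,291.04 × 0.035 = $80.19
Taxable wages = $2,291.04 − $80.19 = $2,210.85
Federal tax withheld: $2,210.85 × 0.255 = $563.77
State income tax: $2,210.85 × 0.03 = $66.33
Paid family leave insurance: $2,291.04 × 0.01 = $22.91
Social Security (OASDI): $2,291.04 × 0.05 = $114.55
Medicare: $2,291.04 × 0.03 = $68.73
Parking deduction: $80.96
Roth 401(k) contribution: $101.41
Total deductions = $80.19 + $563.77 + $66.33 + $22.91 + $114.55 + $68.73 + $80.96 + $101.41 = $1,098.85
Net pay = $2,291.04 − $1,098.85 = $1,192.19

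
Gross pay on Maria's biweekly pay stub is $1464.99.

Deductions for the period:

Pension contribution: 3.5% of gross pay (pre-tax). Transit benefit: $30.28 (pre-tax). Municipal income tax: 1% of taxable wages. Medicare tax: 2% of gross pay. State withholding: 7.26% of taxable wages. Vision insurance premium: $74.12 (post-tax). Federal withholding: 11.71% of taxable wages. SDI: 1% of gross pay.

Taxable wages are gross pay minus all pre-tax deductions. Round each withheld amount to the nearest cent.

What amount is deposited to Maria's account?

$989.10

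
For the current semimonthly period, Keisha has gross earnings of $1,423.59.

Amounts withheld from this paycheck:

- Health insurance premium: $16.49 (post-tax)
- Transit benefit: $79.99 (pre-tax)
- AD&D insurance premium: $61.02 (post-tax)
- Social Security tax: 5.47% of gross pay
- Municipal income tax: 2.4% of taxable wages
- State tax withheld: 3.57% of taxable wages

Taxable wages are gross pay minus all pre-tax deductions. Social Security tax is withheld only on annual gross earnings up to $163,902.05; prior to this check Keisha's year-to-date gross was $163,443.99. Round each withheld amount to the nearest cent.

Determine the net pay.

Transit benefit: $79.99
Taxable wages = $1,423.59 − $79.99 = $1,343.60
Municipal income tax: $1,343.60 × 0.024 = $32.25
State tax withheld: $1,343.60 × 0.0357 = $47.97
Social Security tax: only $163,902.05 − $163,443.99 = $458.06 of this check is subject → $458.06 × 0.0547 = $25.06
Health insurance premium: $16.49
AD&D insurance premium: $61.02
Total deductions = $79.99 + $32.25 + $47.97 + $25.06 + $16.49 + $61.02 = $262.78
Net pay = $1,423.59 − $262.78 = $1,160.81

$1,160.81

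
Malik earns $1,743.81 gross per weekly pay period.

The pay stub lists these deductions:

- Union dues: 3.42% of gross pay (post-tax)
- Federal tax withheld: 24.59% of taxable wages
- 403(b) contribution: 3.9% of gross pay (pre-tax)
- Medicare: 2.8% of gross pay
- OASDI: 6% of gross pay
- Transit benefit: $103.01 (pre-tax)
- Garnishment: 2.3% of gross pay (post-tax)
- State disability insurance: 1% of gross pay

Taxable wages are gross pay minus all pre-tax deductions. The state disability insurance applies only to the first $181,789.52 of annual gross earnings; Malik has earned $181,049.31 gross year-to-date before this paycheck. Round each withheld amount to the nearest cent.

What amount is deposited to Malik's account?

$925.43

403(b) contribution: $1,743.81 × 0.039 = $68.01
Transit benefit: $103.01
Pre-tax total = $68.01 + $103.01 = $171.02
Taxable wages = $1,743.81 − $171.02 = $1,572.79
Federal tax withheld: $1,572.79 × 0.2459 = $386.75
Medicare: $1,743.81 × 0.028 = $48.83
State disability insurance: only $181,789.52 − $181,049.31 = $740.21 of this check is subject → $740.21 × 0.01 = $7.40
OASDI: $1,743.81 × 0.06 = $104.63
Union dues: $1,743.81 × 0.0342 = $59.64
Garnishment: $1,743.81 × 0.023 = $40.11
Total deductions = $68.01 + $103.01 + $386.75 + $48.83 + $7.40 + $104.63 + $59.64 + $40.11 = $818.38
Net pay = $1,743.81 − $818.38 = $925.43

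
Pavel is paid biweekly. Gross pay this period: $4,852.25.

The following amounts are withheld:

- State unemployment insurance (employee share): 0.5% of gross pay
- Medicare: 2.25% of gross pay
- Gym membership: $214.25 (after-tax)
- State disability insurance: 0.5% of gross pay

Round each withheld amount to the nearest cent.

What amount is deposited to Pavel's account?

$4,480.30

State unemployment insurance (employee share): $4,852.25 × 0.005 = $24.26
Medicare: $4,852.25 × 0.0225 = $109.18
State disability insurance: $4,852.25 × 0.005 = $24.26
Gym membership: $214.25
Total deductions = $24.26 + $109.18 + $24.26 + $214.25 = $371.95
Net pay = $4,852.25 − $371.95 = $4,480.30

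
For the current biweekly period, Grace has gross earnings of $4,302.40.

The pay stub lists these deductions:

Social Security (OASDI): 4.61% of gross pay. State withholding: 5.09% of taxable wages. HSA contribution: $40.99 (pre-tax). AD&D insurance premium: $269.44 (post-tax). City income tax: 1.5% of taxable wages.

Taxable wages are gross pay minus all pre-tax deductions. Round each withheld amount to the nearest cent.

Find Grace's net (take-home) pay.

$3,512.80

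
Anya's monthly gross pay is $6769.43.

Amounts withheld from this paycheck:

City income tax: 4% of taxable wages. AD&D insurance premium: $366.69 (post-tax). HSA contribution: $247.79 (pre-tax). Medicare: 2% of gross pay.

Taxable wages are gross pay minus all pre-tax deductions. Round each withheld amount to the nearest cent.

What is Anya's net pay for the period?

HSA contribution: $247.79
Taxable wages = $6769.43 − $247.79 = $6521.64
City income tax: $6521.64 × 0.04 = $260.87
Medicare: $6769.43 × 0.02 = $135.39
AD&D insurance premium: $366.69
Total deductions = $247.79 + $260.87 + $135.39 + $366.69 = $1010.74
Net pay = $6769.43 − $1010.74 = $5758.69

$5758.69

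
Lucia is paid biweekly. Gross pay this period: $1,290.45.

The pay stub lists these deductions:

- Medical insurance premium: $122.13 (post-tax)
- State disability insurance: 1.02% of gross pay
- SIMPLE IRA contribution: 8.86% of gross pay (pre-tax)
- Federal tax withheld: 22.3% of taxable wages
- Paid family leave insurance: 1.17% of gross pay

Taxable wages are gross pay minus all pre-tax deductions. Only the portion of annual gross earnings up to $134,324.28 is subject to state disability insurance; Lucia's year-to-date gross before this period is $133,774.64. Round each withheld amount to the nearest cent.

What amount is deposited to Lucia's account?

SIMPLE IRA contribution: $1,290.45 × 0.0886 = $114.33
Taxable wages = $1,290.45 − $114.33 = $1,176.12
Federal tax withheld: $1,176.12 × 0.223 = $262.27
State disability insurance: only $134,324.28 − $133,774.64 = $549.64 of this check is subject → $549.64 × 0.0102 = $5.61
Paid family leave insurance: $1,290.45 × 0.0117 = $15.10
Medical insurance premium: $122.13
Total deductions = $114.33 + $262.27 + $5.61 + $15.10 + $122.13 = $519.44
Net pay = $1,290.45 − $519.44 = $771.01

$771.01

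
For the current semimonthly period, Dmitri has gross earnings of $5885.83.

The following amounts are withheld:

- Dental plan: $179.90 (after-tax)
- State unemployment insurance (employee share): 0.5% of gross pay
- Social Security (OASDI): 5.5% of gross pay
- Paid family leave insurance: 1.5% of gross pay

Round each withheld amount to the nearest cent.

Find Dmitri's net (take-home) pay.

$5264.49

Paid family leave insurance: $5885.83 × 0.015 = $88.29
State unemployment insurance (employee share): $5885.83 × 0.005 = $29.43
Social Security (OASDI): $5885.83 × 0.055 = $323.72
Dental plan: $179.90
Total deductions = $88.29 + $29.43 + $323.72 + $179.90 = $621.34
Net pay = $5885.83 − $621.34 = $5264.49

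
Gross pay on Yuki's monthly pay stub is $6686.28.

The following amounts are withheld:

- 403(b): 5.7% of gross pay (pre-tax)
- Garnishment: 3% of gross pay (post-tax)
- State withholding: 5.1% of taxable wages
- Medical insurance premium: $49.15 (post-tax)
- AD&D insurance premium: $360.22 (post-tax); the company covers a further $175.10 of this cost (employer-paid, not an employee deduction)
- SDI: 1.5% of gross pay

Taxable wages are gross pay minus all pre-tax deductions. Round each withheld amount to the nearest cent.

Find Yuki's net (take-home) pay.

$5273.35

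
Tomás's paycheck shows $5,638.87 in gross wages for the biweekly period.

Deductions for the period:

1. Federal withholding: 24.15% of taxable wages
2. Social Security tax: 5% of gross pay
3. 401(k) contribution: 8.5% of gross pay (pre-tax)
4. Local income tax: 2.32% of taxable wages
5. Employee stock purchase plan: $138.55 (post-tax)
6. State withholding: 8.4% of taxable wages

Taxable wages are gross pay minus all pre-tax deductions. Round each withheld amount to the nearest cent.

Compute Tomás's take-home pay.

$2,939.94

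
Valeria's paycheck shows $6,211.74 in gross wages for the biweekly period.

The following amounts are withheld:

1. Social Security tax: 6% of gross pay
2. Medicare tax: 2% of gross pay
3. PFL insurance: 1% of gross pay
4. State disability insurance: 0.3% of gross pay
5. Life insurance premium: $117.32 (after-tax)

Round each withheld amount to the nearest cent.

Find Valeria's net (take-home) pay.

$5,516.73

State disability insurance: $6,211.74 × 0.003 = $18.64
Medicare tax: $6,211.74 × 0.02 = $124.23
PFL insurance: $6,211.74 × 0.01 = $62.12
Social Security tax: $6,211.74 × 0.06 = $372.70
Life insurance premium: $117.32
Total deductions = $18.64 + $124.23 + $62.12 + $372.70 + $117.32 = $695.01
Net pay = $6,211.74 − $695.01 = $5,516.73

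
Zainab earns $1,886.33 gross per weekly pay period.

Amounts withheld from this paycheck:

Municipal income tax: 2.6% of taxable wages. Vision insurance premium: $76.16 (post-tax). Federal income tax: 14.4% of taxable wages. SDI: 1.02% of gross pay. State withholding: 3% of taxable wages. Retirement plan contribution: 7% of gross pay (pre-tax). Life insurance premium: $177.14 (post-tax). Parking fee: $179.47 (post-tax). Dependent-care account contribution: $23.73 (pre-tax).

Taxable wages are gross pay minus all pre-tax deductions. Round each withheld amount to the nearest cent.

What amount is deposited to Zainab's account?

$932.44

Dependent-care account contribution: $23.73
Retirement plan contribution: $1,886.33 × 0.07 = $132.04
Pre-tax total = $23.73 + $132.04 = $155.77
Taxable wages = $1,886.33 − $155.77 = $1,730.56
Federal income tax: $1,730.56 × 0.144 = $249.20
Municipal income tax: $1,730.56 × 0.026 = $44.99
State withholding: $1,730.56 × 0.03 = $51.92
SDI: $1,886.33 × 0.0102 = $19.24
Parking fee: $179.47
Life insurance premium: $177.14
Vision insurance premium: $76.16
Total deductions = $23.73 + $132.04 + $249.20 + $44.99 + $51.92 + $19.24 + $179.47 + $177.14 + $76.16 = $953.89
Net pay = $1,886.33 − $953.89 = $932.44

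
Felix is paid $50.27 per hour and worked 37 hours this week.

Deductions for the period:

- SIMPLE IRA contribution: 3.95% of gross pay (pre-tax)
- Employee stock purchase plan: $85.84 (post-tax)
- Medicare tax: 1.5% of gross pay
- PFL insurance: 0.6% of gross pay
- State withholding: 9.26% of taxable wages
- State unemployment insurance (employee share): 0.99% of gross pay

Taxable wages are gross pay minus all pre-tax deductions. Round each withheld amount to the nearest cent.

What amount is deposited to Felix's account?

$1477.78

Gross pay: 37 × $50.27 = $1859.99
SIMPLE IRA contribution: $1859.99 × 0.0395 = $73.47
Taxable wages = $1859.99 − $73.47 = $1786.52
State withholding: $1786.52 × 0.0926 = $165.43
State unemployment insurance (employee share): $1859.99 × 0.0099 = $18.41
Medicare tax: $1859.99 × 0.015 = $27.90
PFL insurance: $1859.99 × 0.006 = $11.16
Employee stock purchase plan: $85.84
Total deductions = $73.47 + $165.43 + $18.41 + $27.90 + $11.16 + $85.84 = $382.21
Net pay = $1859.99 − $382.21 = $1477.78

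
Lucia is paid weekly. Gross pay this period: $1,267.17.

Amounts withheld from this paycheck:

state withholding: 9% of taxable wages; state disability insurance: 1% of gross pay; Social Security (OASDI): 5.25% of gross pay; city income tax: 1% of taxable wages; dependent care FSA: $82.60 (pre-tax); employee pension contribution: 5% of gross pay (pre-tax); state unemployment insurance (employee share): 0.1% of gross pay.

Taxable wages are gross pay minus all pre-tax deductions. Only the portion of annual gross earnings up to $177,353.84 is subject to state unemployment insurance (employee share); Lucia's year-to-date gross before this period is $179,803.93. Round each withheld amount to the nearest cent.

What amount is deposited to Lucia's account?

Employee pension contribution: $1,267.17 × 0.05 = $63.36
Dependent care FSA: $82.60
Pre-tax total = $63.36 + $82.60 = $145.96
Taxable wages = $1,267.17 − $145.96 = $1,121.21
City income tax: $1,121.21 × 0.01 = $11.21
State withholding: $1,121.21 × 0.09 = $100.91
State disability insurance: $1,267.17 × 0.01 = $12.67
State unemployment insurance (employee share): annual cap $177,353.84 already reached (YTD $179,803.93), so $0.00
Social Security (OASDI): $1,267.17 × 0.0525 = $66.53
Total deductions = $63.36 + $82.60 + $11.21 + $100.91 + $12.67 + $0.00 + $66.53 = $337.28
Net pay = $1,267.17 − $337.28 = $929.89

$929.89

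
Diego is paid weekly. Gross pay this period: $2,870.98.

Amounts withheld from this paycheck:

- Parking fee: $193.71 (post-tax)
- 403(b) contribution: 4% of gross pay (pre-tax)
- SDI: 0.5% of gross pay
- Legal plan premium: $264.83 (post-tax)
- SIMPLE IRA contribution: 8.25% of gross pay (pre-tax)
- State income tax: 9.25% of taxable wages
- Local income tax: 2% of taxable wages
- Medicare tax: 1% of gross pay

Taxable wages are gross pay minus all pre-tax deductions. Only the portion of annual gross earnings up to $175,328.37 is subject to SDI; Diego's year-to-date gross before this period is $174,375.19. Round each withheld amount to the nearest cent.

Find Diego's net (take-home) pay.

$1,743.84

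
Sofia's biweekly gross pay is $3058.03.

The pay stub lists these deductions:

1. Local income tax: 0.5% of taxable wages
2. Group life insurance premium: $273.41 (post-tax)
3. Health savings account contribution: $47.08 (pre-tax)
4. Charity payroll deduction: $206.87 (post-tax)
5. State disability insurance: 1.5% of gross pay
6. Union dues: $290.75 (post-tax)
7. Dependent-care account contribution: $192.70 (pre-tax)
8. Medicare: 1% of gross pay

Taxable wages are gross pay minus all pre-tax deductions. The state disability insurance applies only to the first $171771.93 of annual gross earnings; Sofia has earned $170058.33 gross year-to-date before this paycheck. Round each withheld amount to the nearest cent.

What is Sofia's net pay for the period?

Health savings account contribution: $47.08
Dependent-care account contribution: $192.70
Pre-tax total = $47.08 + $192.70 = $239.78
Taxable wages = $3058.03 − $239.78 = $2818.25
Local income tax: $2818.25 × 0.005 = $14.09
State disability insurance: only $171771.93 − $170058.33 = $1713.60 of this check is subject → $1713.60 × 0.015 = $25.70
Medicare: $3058.03 × 0.01 = $30.58
Union dues: $290.75
Charity payroll deduction: $206.87
Group life insurance premium: $273.41
Total deductions = $47.08 + $192.70 + $14.09 + $25.70 + $30.58 + $290.75 + $206.87 + $273.41 = $1081.18
Net pay = $3058.03 − $1081.18 = $1976.85

$1976.85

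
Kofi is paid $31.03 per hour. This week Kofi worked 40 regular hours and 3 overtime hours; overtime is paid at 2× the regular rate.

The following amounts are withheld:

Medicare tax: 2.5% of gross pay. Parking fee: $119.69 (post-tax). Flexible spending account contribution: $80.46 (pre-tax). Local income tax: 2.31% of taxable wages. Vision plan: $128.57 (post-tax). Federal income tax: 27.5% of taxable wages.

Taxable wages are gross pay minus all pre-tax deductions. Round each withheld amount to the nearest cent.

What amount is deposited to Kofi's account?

$661.47

Regular pay: 40 × $31.03 = $1,241.20
Overtime pay: 3 × $31.03 × 2 = $186.18
Gross pay = $1,241.20 + $186.18 = $1,427.38
Flexible spending account contribution: $80.46
Taxable wages = $1,427.38 − $80.46 = $1,346.92
Local income tax: $1,346.92 × 0.0231 = $31.11
Federal income tax: $1,346.92 × 0.275 = $370.40
Medicare tax: $1,427.38 × 0.025 = $35.68
Vision plan: $128.57
Parking fee: $119.69
Total deductions = $80.46 + $31.11 + $370.40 + $35.68 + $128.57 + $119.69 = $765.91
Net pay = $1,427.38 − $765.91 = $661.47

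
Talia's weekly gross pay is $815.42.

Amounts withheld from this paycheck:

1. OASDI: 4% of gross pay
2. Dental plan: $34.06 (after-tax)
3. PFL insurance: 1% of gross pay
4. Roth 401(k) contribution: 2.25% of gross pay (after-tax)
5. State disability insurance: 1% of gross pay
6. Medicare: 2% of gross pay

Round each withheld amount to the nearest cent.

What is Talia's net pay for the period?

$697.78

OASDI: $815.42 × 0.04 = $32.62
Medicare: $815.42 × 0.02 = $16.31
PFL insurance: $815.42 × 0.01 = $8.15
State disability insurance: $815.42 × 0.01 = $8.15
Dental plan: $34.06
Roth 401(k) contribution: $815.42 × 0.0225 = $18.35
Total deductions = $32.62 + $16.31 + $8.15 + $8.15 + $34.06 + $18.35 = $117.64
Net pay = $815.42 − $117.64 = $697.78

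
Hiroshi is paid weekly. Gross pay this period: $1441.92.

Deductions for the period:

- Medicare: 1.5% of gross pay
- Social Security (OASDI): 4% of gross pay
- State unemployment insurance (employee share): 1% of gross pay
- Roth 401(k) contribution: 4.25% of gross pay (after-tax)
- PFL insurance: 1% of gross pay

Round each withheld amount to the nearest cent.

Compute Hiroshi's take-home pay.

$1272.49

PFL insurance: $1441.92 × 0.01 = $14.42
Social Security (OASDI): $1441.92 × 0.04 = $57.68
State unemployment insurance (employee share): $1441.92 × 0.01 = $14.42
Medicare: $1441.92 × 0.015 = $21.63
Roth 401(k) contribution: $1441.92 × 0.0425 = $61.28
Total deductions = $14.42 + $57.68 + $14.42 + $21.63 + $61.28 = $169.43
Net pay = $1441.92 − $169.43 = $1272.49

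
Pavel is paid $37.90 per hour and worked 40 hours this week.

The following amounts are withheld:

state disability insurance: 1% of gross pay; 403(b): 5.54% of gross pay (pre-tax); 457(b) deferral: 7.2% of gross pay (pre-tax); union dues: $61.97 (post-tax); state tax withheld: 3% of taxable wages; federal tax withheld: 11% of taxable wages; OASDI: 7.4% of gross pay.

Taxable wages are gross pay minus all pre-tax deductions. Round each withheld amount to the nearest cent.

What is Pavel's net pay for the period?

$948.35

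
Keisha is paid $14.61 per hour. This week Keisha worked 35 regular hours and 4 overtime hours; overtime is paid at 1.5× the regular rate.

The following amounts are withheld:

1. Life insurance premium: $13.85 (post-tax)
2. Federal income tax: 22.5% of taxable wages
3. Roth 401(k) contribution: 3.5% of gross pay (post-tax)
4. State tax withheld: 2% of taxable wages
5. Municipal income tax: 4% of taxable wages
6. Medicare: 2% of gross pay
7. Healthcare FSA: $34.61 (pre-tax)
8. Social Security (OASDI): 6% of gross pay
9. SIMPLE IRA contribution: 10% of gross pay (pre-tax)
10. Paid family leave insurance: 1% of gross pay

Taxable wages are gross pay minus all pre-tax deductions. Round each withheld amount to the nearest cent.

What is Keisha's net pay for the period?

Regular pay: 35 × $14.61 = $511.35
Overtime pay: 4 × $14.61 × 1.5 = $87.66
Gross pay = $511.35 + $87.66 = $599.01
Healthcare FSA: $34.61
SIMPLE IRA contribution: $599.01 × 0.1 = $59.90
Pre-tax total = $34.61 + $59.90 = $94.51
Taxable wages = $599.01 − $94.51 = $504.50
Federal income tax: $504.50 × 0.225 = $113.51
Municipal income tax: $504.50 × 0.04 = $20.18
State tax withheld: $504.50 × 0.02 = $10.09
Paid family leave insurance: $599.01 × 0.01 = $5.99
Medicare: $599.01 × 0.02 = $11.98
Social Security (OASDI): $599.01 × 0.06 = $35.94
Life insurance premium: $13.85
Roth 401(k) contribution: $599.01 × 0.035 = $20.97
Total deductions = $34.61 + $59.90 + $113.51 + $20.18 + $10.09 + $5.99 + $11.98 + $35.94 + $13.85 + $20.97 = $327.02
Net pay = $599.01 − $327.02 = $271.99

$271.99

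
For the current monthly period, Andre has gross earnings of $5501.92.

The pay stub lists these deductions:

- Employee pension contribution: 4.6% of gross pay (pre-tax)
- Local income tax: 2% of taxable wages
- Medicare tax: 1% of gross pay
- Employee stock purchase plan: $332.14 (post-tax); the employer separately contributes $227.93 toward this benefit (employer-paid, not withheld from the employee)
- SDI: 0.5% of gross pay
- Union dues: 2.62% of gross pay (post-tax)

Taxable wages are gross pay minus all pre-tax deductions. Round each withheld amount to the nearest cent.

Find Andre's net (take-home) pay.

$4585.03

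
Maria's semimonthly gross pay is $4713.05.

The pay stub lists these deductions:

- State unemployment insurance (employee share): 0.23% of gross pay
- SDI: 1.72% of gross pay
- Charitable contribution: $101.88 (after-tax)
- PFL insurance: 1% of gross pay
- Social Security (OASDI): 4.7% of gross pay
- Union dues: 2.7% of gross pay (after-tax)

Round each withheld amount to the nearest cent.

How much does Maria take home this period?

PFL insurance: $4713.05 × 0.01 = $47.13
SDI: $4713.05 × 0.0172 = $81.06
State unemployment insurance (employee share): $4713.05 × 0.0023 = $10.84
Social Security (OASDI): $4713.05 × 0.047 = $221.51
Charitable contribution: $101.88
Union dues: $4713.05 × 0.027 = $127.25
Total deductions = $47.13 + $81.06 + $10.84 + $221.51 + $101.88 + $127.25 = $589.67
Net pay = $4713.05 − $589.67 = $4123.38

$4123.38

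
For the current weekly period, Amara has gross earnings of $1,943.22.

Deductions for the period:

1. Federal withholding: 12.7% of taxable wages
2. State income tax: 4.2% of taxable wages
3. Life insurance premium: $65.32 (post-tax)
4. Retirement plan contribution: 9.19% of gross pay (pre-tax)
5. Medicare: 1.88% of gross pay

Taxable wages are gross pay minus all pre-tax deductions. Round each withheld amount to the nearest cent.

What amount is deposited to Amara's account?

Retirement plan contribution: $1,943.22 × 0.0919 = $178.58
Taxable wages = $1,943.22 − $178.58 = $1,764.64
State income tax: $1,764.64 × 0.042 = $74.11
Federal withholding: $1,764.64 × 0.127 = $224.11
Medicare: $1,943.22 × 0.0188 = $36.53
Life insurance premium: $65.32
Total deductions = $178.58 + $74.11 + $224.11 + $36.53 + $65.32 = $578.65
Net pay = $1,943.22 − $578.65 = $1,364.57

$1,364.57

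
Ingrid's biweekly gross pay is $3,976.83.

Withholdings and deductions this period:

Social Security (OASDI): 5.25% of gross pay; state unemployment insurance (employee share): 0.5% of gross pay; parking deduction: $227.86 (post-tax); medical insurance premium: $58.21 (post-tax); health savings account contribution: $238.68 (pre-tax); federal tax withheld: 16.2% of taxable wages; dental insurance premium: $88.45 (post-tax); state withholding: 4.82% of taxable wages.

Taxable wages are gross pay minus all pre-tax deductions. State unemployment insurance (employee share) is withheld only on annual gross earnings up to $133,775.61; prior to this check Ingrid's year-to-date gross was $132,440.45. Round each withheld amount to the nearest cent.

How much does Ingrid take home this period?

$2,362.41

Health savings account contribution: $238.68
Taxable wages = $3,976.83 − $238.68 = $3,738.15
Federal tax withheld: $3,738.15 × 0.162 = $605.58
State withholding: $3,738.15 × 0.0482 = $180.18
Social Security (OASDI): $3,976.83 × 0.0525 = $208.78
State unemployment insurance (employee share): only $133,775.61 − $132,440.45 = $1,335.16 of this check is subject → $1,335.16 × 0.005 = $6.68
Dental insurance premium: $88.45
Parking deduction: $227.86
Medical insurance premium: $58.21
Total deductions = $238.68 + $605.58 + $180.18 + $208.78 + $6.68 + $88.45 + $227.86 + $58.21 = $1,614.42
Net pay = $3,976.83 − $1,614.42 = $2,362.41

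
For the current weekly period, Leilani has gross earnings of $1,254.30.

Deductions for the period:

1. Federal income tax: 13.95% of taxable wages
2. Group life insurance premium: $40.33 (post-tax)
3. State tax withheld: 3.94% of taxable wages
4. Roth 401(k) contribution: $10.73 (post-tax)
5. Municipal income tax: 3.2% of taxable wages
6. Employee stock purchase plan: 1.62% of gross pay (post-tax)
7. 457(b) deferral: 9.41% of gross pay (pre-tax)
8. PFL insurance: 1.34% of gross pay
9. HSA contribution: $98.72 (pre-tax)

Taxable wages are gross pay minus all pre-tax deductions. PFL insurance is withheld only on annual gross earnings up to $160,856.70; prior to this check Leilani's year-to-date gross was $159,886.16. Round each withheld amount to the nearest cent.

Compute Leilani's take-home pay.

457(b) deferral: $1,254.30 × 0.0941 = $118.03
HSA contribution: $98.72
Pre-tax total = $118.03 + $98.72 = $216.75
Taxable wages = $1,254.30 − $216.75 = $1,037.55
Municipal income tax: $1,037.55 × 0.032 = $33.20
State tax withheld: $1,037.55 × 0.0394 = $40.88
Federal income tax: $1,037.55 × 0.1395 = $144.74
PFL insurance: only $160,856.70 − $159,886.16 = $970.54 of this check is subject → $970.54 × 0.0134 = $13.01
Roth 401(k) contribution: $10.73
Group life insurance premium: $40.33
Employee stock purchase plan: $1,254.30 × 0.0162 = $20.32
Total deductions = $118.03 + $98.72 + $33.20 + $40.88 + $144.74 + $13.01 + $10.73 + $40.33 + $20.32 = $519.96
Net pay = $1,254.30 − $519.96 = $734.34

$734.34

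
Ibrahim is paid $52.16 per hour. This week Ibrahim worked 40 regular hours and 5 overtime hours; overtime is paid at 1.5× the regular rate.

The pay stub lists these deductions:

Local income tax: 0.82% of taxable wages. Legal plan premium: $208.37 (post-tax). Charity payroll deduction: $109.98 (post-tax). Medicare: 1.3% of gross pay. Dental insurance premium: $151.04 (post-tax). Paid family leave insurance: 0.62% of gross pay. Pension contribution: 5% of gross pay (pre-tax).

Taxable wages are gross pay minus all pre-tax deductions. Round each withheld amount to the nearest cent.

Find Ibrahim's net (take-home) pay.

$1,817.46

Regular pay: 40 × $52.16 = $2,086.40
Overtime pay: 5 × $52.16 × 1.5 = $391.20
Gross pay = $2,086.40 + $391.20 = $2,477.60
Pension contribution: $2,477.60 × 0.05 = $123.88
Taxable wages = $2,477.60 − $123.88 = $2,353.72
Local income tax: $2,353.72 × 0.0082 = $19.30
Medicare: $2,477.60 × 0.013 = $32.21
Paid family leave insurance: $2,477.60 × 0.0062 = $15.36
Dental insurance premium: $151.04
Charity payroll deduction: $109.98
Legal plan premium: $208.37
Total deductions = $123.88 + $19.30 + $32.21 + $15.36 + $151.04 + $109.98 + $208.37 = $660.14
Net pay = $2,477.60 − $660.14 = $1,817.46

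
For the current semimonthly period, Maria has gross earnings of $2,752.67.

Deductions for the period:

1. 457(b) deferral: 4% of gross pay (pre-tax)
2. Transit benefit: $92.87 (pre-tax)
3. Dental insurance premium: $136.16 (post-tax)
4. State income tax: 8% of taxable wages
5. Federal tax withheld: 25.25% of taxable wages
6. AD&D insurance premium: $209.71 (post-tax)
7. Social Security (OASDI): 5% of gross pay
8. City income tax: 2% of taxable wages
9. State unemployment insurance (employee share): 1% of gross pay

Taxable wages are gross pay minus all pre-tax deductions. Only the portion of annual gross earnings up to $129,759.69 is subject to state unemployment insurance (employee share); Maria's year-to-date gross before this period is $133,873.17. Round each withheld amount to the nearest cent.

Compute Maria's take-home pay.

Transit benefit: $92.87
457(b) deferral: $2,752.67 × 0.04 = $110.11
Pre-tax total = $92.87 + $110.11 = $202.98
Taxable wages = $2,752.67 − $202.98 = $2,549.69
State income tax: $2,549.69 × 0.08 = $203.98
City income tax: $2,549.69 × 0.02 = $50.99
Federal tax withheld: $2,549.69 × 0.2525 = $643.80
State unemployment insurance (employee share): annual cap $129,759.69 already reached (YTD $133,873.17), so $0.00
Social Security (OASDI): $2,752.67 × 0.05 = $137.63
AD&D insurance premium: $209.71
Dental insurance premium: $136.16
Total deductions = $92.87 + $110.11 + $203.98 + $50.99 + $643.80 + $0.00 + $137.63 + $209.71 + $136.16 = $1,585.25
Net pay = $2,752.67 − $1,585.25 = $1,167.42

$1,167.42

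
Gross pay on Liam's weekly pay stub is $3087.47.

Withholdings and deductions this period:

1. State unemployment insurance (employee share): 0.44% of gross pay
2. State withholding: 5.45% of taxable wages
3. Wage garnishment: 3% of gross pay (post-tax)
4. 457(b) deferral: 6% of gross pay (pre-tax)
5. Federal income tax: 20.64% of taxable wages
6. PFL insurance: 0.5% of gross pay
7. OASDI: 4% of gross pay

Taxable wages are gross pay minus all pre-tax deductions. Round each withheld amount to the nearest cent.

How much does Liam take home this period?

457(b) deferral: $3087.47 × 0.06 = $185.25
Taxable wages = $3087.47 − $185.25 = $2902.22
Federal income tax: $2902.22 × 0.2064 = $599.02
State withholding: $2902.22 × 0.0545 = $158.17
OASDI: $3087.47 × 0.04 = $123.50
PFL insurance: $3087.47 × 0.005 = $15.44
State unemployment insurance (employee share): $3087.47 × 0.0044 = $13.58
Wage garnishment: $3087.47 × 0.03 = $92.62
Total deductions = $185.25 + $599.02 + $158.17 + $123.50 + $15.44 + $13.58 + $92.62 = $1187.58
Net pay = $3087.47 − $1187.58 = $1899.89

$1899.89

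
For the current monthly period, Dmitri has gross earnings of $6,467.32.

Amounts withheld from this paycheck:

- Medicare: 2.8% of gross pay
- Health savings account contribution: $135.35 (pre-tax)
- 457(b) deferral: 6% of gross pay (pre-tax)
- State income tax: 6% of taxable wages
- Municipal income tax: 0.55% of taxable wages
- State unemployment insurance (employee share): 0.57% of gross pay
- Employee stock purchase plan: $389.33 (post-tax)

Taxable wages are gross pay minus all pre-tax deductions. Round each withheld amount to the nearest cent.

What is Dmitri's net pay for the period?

Health savings account contribution: $135.35
457(b) deferral: $6,467.32 × 0.06 = $388.04
Pre-tax total = $135.35 + $388.04 = $523.39
Taxable wages = $6,467.32 − $523.39 = $5,943.93
State income tax: $5,943.93 × 0.06 = $356.64
Municipal income tax: $5,943.93 × 0.0055 = $32.69
State unemployment insurance (employee share): $6,467.32 × 0.0057 = $36.86
Medicare: $6,467.32 × 0.028 = $181.08
Employee stock purchase plan: $389.33
Total deductions = $135.35 + $388.04 + $356.64 + $32.69 + $36.86 + $181.08 + $389.33 = $1,519.99
Net pay = $6,467.32 − $1,519.99 = $4,947.33

$4,947.33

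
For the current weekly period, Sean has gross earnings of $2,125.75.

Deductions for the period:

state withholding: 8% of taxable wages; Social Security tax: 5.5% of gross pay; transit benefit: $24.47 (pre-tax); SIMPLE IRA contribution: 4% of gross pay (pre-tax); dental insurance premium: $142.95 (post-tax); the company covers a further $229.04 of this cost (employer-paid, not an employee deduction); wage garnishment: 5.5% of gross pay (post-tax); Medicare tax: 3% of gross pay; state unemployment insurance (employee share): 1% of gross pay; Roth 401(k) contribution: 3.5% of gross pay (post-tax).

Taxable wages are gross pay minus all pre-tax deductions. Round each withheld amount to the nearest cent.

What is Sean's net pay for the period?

SIMPLE IRA contribution: $2,125.75 × 0.04 = $85.03
Transit benefit: $24.47
Pre-tax total = $85.03 + $24.47 = $109.50
Taxable wages = $2,125.75 − $109.50 = $2,016.25
State withholding: $2,016.25 × 0.08 = $161.30
Medicare tax: $2,125.75 × 0.03 = $63.77
State unemployment insurance (employee share): $2,125.75 × 0.01 = $21.26
Social Security tax: $2,125.75 × 0.055 = $116.92
Roth 401(k) contribution: $2,125.75 × 0.035 = $74.40
Wage garnishment: $2,125.75 × 0.055 = $116.92
Dental insurance premium: $142.95
(Employer's $229.04 toward dental insurance premium is not withheld from the employee.)
Total deductions = $85.03 + $24.47 + $161.30 + $63.77 + $21.26 + $116.92 + $74.40 + $116.92 + $142.95 = $807.02
Net pay = $2,125.75 − $807.02 = $1,318.73

$1,318.73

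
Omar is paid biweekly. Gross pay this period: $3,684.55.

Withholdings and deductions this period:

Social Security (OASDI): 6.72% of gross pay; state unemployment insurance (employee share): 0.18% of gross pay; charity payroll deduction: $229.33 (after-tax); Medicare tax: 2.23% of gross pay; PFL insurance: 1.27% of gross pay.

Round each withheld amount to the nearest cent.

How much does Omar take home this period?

$3,072.03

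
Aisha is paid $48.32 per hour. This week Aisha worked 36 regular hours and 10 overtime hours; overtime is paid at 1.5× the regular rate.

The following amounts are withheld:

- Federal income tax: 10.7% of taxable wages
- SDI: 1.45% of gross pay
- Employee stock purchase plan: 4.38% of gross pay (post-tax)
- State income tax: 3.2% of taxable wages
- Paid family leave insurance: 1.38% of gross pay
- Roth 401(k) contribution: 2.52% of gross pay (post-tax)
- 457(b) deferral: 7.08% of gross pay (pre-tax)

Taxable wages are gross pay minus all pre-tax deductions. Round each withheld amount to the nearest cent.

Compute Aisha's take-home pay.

Regular pay: 36 × $48.32 = $1,739.52
Overtime pay: 10 × $48.32 × 1.5 = $724.80
Gross pay = $1,739.52 + $724.80 = $2,464.32
457(b) deferral: $2,464.32 × 0.0708 = $174.47
Taxable wages = $2,464.32 − $174.47 = $2,289.85
State income tax: $2,289.85 × 0.032 = $73.28
Federal income tax: $2,289.85 × 0.107 = $245.01
SDI: $2,464.32 × 0.0145 = $35.73
Paid family leave insurance: $2,464.32 × 0.0138 = $34.01
Roth 401(k) contribution: $2,464.32 × 0.0252 = $62.10
Employee stock purchase plan: $2,464.32 × 0.0438 = $107.94
Total deductions = $174.47 + $73.28 + $245.01 + $35.73 + $34.01 + $62.10 + $107.94 = $732.54
Net pay = $2,464.32 − $732.54 = $1,731.78

$1,731.78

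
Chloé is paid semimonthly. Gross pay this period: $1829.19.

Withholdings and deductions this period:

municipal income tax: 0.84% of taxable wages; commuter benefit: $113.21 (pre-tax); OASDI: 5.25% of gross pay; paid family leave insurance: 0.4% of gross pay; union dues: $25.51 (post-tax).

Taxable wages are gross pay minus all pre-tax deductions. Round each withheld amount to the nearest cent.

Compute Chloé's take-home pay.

$1572.71

Commuter benefit: $113.21
Taxable wages = $1829.19 − $113.21 = $1715.98
Municipal income tax: $1715.98 × 0.0084 = $14.41
Paid family leave insurance: $1829.19 × 0.004 = $7.32
OASDI: $1829.19 × 0.0525 = $96.03
Union dues: $25.51
Total deductions = $113.21 + $14.41 + $7.32 + $96.03 + $25.51 = $256.48
Net pay = $1829.19 − $256.48 = $1572.71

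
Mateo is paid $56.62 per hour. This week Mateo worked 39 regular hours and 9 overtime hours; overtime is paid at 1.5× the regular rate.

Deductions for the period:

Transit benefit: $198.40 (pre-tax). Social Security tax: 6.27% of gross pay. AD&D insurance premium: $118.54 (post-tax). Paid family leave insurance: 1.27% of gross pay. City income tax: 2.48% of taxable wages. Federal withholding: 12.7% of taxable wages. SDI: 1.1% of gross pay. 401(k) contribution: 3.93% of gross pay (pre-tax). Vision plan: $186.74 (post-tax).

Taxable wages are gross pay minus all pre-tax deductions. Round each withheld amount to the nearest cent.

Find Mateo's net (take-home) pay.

$1691.84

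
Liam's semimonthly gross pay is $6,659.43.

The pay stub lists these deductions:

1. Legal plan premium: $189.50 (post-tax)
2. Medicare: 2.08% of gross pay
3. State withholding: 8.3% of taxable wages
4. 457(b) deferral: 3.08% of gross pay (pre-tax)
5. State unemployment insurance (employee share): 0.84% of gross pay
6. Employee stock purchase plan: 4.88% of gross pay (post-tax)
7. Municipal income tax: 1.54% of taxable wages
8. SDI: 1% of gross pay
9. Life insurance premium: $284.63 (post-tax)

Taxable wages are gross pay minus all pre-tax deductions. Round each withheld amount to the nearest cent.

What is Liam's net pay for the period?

$4,759.05

457(b) deferral: $6,659.43 × 0.0308 = $205.11
Taxable wages = $6,659.43 − $205.11 = $6,454.32
Municipal income tax: $6,454.32 × 0.0154 = $99.40
State withholding: $6,454.32 × 0.083 = $535.71
State unemployment insurance (employee share): $6,659.43 × 0.0084 = $55.94
SDI: $6,659.43 × 0.01 = $66.59
Medicare: $6,659.43 × 0.0208 = $138.52
Life insurance premium: $284.63
Legal plan premium: $189.50
Employee stock purchase plan: $6,659.43 × 0.0488 = $324.98
Total deductions = $205.11 + $99.40 + $535.71 + $55.94 + $66.59 + $138.52 + $284.63 + $189.50 + $324.98 = $1,900.38
Net pay = $6,659.43 − $1,900.38 = $4,759.05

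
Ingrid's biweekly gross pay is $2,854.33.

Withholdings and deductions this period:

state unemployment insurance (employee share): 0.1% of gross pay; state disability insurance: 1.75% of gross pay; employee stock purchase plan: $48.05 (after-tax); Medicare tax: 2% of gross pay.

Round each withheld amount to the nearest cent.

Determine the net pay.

State unemployment insurance (employee share): $2,854.33 × 0.001 = $2.85
Medicare tax: $2,854.33 × 0.02 = $57.09
State disability insurance: $2,854.33 × 0.0175 = $49.95
Employee stock purchase plan: $48.05
Total deductions = $2.85 + $57.09 + $49.95 + $48.05 = $157.94
Net pay = $2,854.33 − $157.94 = $2,696.39

$2,696.39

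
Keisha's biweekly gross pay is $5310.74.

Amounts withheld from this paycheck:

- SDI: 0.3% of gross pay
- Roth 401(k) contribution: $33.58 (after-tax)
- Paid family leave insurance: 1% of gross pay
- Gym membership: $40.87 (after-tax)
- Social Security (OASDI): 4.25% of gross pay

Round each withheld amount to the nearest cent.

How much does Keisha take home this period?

$4941.54

Social Security (OASDI): $5310.74 × 0.0425 = $225.71
SDI: $5310.74 × 0.003 = $15.93
Paid family leave insurance: $5310.74 × 0.01 = $53.11
Roth 401(k) contribution: $33.58
Gym membership: $40.87
Total deductions = $225.71 + $15.93 + $53.11 + $33.58 + $40.87 = $369.20
Net pay = $5310.74 − $369.20 = $4941.54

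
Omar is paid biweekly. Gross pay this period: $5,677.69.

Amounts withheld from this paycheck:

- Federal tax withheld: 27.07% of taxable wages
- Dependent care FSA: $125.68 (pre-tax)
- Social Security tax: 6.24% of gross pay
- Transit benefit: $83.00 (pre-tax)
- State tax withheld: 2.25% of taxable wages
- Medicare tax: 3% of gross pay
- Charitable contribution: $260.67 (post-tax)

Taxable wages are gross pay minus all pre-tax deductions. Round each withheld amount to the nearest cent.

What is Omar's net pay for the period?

Dependent care FSA: $125.68
Transit benefit: $83.00
Pre-tax total = $125.68 + $83.00 = $208.68
Taxable wages = $5,677.69 − $208.68 = $5,469.01
State tax withheld: $5,469.01 × 0.0225 = $123.05
Federal tax withheld: $5,469.01 × 0.2707 = $1,480.46
Medicare tax: $5,677.69 × 0.03 = $170.33
Social Security tax: $5,677.69 × 0.0624 = $354.29
Charitable contribution: $260.67
Total deductions = $125.68 + $83.00 + $123.05 + $1,480.46 + $170.33 + $354.29 + $260.67 = $2,597.48
Net pay = $5,677.69 − $2,597.48 = $3,080.21

$3,080.21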